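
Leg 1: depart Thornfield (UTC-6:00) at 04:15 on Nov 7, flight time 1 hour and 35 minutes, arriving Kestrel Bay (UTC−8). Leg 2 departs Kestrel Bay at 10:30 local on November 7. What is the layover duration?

Convert departure to UTC: 04:15 + 6:00 = 10:15 UTC on Nov 7.
Add 1 hour and 35 minutes flight time → 11:50 UTC.
Kestrel Bay is UTC−8:00, so local arrival = 11:50 − 8:00 = 03:50 on Nov 7.
Layover = 10:30 − 03:50 = 6 hours 40 minutes.

6 hours 40 minutes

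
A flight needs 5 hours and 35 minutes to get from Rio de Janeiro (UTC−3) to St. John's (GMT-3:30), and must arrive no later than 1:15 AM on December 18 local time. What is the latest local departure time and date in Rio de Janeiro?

Target arrival in UTC: 1:15 AM + 3:30 = 4:45 AM on Dec 18.
Subtract 5 hours 35 minutes → departure 11:10 PM UTC on Dec 17.
Rio de Janeiro is UTC−3:00: 11:10 PM − 3:00 = 8:10 PM on Dec 17.

8:10 PM on December 17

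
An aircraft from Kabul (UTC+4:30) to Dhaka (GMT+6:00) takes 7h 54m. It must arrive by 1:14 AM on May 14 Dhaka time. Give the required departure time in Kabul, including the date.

Target arrival in UTC: 1:14 AM − 6:00 = 7:14 PM on May 13.
Subtract 7 hours and 54 minutes → departure 11:20 AM UTC on May 13.
Kabul is UTC+4:30: 11:20 AM + 4:30 = 3:50 PM on May 13.

3:50 PM on May 13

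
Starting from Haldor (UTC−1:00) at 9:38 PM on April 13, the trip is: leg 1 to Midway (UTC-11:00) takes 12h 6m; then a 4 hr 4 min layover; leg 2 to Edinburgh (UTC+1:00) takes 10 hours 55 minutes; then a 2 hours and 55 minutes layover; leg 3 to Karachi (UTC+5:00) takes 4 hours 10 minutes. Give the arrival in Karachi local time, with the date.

1:48 PM on Apr 15

Convert departure to UTC: 9:38 PM + 1:00 = 10:38 PM UTC on Apr 13.
Add 12 hours and 6 minutes leg 1 → 10:44 AM UTC (Apr 14).
Add 4 hours 4 minutes layover in Midway → 2:48 PM UTC.
Add 10 hours 55 minutes leg 2 → 1:43 AM UTC (Apr 15).
Add 2 hours 55 minutes layover in Edinburgh → 4:38 AM UTC.
Add 4 hours and 10 minutes leg 3 → 8:48 AM UTC.
Karachi is UTC+5:00, so local arrival = 8:48 AM + 5:00 = 1:48 PM on Apr 15.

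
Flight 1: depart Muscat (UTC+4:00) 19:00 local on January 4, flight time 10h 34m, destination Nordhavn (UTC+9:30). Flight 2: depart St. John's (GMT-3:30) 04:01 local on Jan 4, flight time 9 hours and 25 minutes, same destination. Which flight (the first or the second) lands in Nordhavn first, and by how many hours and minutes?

the second, by 8 hours 38 minutes

Flight 1 in UTC: 19:00 − 4:00 = 15:00 on Jan 4.
+10 hours 34 minutes → arrive 01:34 UTC on Jan 5.
Flight 2 in UTC: 04:01 + 3:30 = 07:31 on Jan 4.
+9 hours 25 minutes → arrive 16:56 UTC on Jan 4.
Flight 2 lands earlier by 8 hours 38 minutes.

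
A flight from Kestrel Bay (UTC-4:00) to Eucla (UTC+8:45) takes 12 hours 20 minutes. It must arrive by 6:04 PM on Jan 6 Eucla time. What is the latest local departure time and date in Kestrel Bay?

Target arrival in UTC: 6:04 PM − 8:45 = 9:19 AM on Jan 6.
Subtract 12 hours 20 minutes → departure 8:59 PM UTC on Jan 5.
Kestrel Bay is UTC−4:00: 8:59 PM − 4:00 = 4:59 PM on Jan 5.

4:59 PM on Jan 5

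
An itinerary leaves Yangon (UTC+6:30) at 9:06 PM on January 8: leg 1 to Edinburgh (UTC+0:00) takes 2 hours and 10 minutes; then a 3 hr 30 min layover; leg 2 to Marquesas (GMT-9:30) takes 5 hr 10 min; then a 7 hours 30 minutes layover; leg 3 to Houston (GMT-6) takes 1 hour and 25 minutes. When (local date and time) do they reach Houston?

4:21 AM on January 9

Convert departure to UTC: 9:06 PM − 6:30 = 2:36 PM UTC on Jan 8.
Add 2 hours and 10 minutes leg 1 → 4:46 PM UTC.
Add 3 hours 30 minutes layover in Edinburgh → 8:16 PM UTC.
Add 5 hours 10 minutes leg 2 → 1:26 AM UTC (Jan 9).
Add 7 hours and 30 minutes layover in Marquesas → 8:56 AM UTC.
Add 1 hour 25 minutes leg 3 → 10:21 AM UTC.
Houston is UTC−6:00, so local arrival = 10:21 AM − 6:00 = 4:21 AM on Jan 9.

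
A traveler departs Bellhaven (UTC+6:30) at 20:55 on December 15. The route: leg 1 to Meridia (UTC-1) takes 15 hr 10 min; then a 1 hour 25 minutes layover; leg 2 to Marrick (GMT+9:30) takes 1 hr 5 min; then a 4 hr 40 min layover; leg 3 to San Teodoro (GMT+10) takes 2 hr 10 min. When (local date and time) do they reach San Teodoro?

00:55 on December 17

Convert departure to UTC: 20:55 − 6:30 = 14:25 UTC on Dec 15.
Add 15 hours 10 minutes leg 1 → 05:35 UTC (Dec 16).
Add 1 hour 25 minutes layover in Meridia → 07:00 UTC.
Add 1 hour and 5 minutes leg 2 → 08:05 UTC.
Add 4 hours 40 minutes layover in Marrick → 12:45 UTC.
Add 2 hours and 10 minutes leg 3 → 14:55 UTC.
San Teodoro is UTC+10:00, so local arrival = 14:55 + 10:00 = 00:55 on Dec 17.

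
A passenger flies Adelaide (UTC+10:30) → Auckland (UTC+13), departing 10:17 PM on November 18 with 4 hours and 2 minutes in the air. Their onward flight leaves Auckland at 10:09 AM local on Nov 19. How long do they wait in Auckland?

5 hours 20 minutes

Convert departure to UTC: 10:17 PM − 10:30 = 11:47 AM UTC on Nov 18.
Add 4 hours and 2 minutes flight time → 3:49 PM UTC.
Auckland is UTC+13:00, so local arrival = 3:49 PM + 13:00 = 4:49 AM on Nov 19.
Layover = 10:09 AM − 4:49 AM = 5 hours 20 minutes.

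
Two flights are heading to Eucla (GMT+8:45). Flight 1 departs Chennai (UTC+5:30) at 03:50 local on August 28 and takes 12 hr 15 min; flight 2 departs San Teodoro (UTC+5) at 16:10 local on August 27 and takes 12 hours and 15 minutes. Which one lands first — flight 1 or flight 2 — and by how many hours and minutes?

the second, by 11 hours 10 minutes

Flight 1 in UTC: 03:50 − 5:30 = 22:20 on Aug 27.
+12 hours 15 minutes → arrive 10:35 UTC on Aug 28.
Flight 2 in UTC: 16:10 − 5:00 = 11:10 on Aug 27.
+12 hours 15 minutes → arrive 23:25 UTC on Aug 27.
Flight 2 lands earlier by 11 hours 10 minutes.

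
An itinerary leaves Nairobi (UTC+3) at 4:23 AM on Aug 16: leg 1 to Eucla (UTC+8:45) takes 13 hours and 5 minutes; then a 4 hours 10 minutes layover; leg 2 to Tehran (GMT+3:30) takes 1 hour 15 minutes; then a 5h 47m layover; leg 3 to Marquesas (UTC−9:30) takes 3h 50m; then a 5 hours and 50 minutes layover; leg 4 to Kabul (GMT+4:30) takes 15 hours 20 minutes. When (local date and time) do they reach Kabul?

Convert departure to UTC: 4:23 AM − 3:00 = 1:23 AM UTC on Aug 16.
Add 13 hours and 5 minutes leg 1 → 2:28 PM UTC.
Add 4 hours and 10 minutes layover in Eucla → 6:38 PM UTC.
Add 1 hour and 15 minutes leg 2 → 7:53 PM UTC.
Add 5 hours 47 minutes layover in Tehran → 1:40 AM UTC (Aug 17).
Add 3 hours 50 minutes leg 3 → 5:30 AM UTC.
Add 5 hours 50 minutes layover in Marquesas → 11:20 AM UTC.
Add 15 hours 20 minutes leg 4 → 2:40 AM UTC (Aug 18).
Kabul is UTC+4:30, so local arrival = 2:40 AM + 4:30 = 7:10 AM on Aug 18.

7:10 AM on Aug 18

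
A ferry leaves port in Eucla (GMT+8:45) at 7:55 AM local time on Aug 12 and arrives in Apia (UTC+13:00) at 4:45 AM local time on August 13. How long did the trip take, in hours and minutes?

Departure in UTC: 7:55 AM − 8:45 = 11:10 PM on Aug 11.
Arrival in UTC: 4:45 AM − 13:00 = 3:45 PM on Aug 12.
Elapsed = 3:45 PM − 11:10 PM (+1 day) = 16 hours 35 minutes.

16 hours 35 minutes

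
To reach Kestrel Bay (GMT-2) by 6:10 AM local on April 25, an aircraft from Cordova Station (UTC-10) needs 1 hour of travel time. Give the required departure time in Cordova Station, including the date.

Target arrival in UTC: 6:10 AM + 2:00 = 8:10 AM on Apr 25.
Subtract 1 hour → departure 7:10 AM UTC on Apr 25.
Cordova Station is UTC−10:00: 7:10 AM − 10:00 = 9:10 PM on Apr 24.

9:10 PM on Apr 24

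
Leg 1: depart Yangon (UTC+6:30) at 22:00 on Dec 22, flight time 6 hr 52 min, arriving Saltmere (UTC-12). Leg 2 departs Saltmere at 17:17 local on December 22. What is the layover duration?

6 hours 55 minutes

Convert departure to UTC: 22:00 − 6:30 = 15:30 UTC on Dec 22.
Add 6 hours 52 minutes flight time → 22:22 UTC.
Saltmere is UTC−12:00, so local arrival = 22:22 − 12:00 = 10:22 on Dec 22.
Layover = 17:17 − 10:22 = 6 hours 55 minutes.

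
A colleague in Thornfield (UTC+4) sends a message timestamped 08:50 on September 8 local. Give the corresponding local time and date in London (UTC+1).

In UTC: 08:50 − 4:00 = 04:50 on Sep 8.
London is UTC+1:00: 04:50 + 1:00 = 05:50 on Sep 8.

05:50 on September 8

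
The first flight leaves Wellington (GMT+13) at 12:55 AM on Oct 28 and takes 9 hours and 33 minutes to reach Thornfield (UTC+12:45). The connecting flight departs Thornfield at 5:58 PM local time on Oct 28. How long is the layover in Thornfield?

7 hours 45 minutes

Convert departure to UTC: 12:55 AM − 13:00 = 11:55 AM UTC on Oct 27.
Add 9 hours 33 minutes flight time → 9:28 PM UTC.
Thornfield is UTC+12:45, so local arrival = 9:28 PM + 12:45 = 10:13 AM on Oct 28.
Layover = 5:58 PM − 10:13 AM = 7 hours 45 minutes.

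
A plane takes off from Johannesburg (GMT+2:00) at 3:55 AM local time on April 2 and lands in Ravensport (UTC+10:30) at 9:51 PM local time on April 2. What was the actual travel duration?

9 hours 26 minutes

Departure in UTC: 3:55 AM − 2:00 = 1:55 AM on Apr 2.
Arrival in UTC: 9:51 PM − 10:30 = 11:21 AM on Apr 2.
Elapsed = 11:21 AM − 1:55 AM = 9 hours 26 minutes.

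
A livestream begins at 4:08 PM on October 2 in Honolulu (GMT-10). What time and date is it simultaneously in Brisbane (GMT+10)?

In UTC: 4:08 PM + 10:00 = 2:08 AM on Oct 3.
Brisbane is UTC+10:00: 2:08 AM + 10:00 = 12:08 PM on Oct 3.

12:08 PM on Oct 3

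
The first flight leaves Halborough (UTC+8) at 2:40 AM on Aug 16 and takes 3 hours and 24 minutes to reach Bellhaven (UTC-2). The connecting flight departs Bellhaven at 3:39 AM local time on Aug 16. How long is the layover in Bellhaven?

Convert departure to UTC: 2:40 AM − 8:00 = 6:40 PM UTC on Aug 15.
Add 3 hours and 24 minutes flight time → 10:04 PM UTC.
Bellhaven is UTC−2:00, so local arrival = 10:04 PM − 2:00 = 8:04 PM on Aug 15.
Layover = 3:39 AM − 8:04 PM (+1 day) = 7 hours 35 minutes.

7 hours 35 minutes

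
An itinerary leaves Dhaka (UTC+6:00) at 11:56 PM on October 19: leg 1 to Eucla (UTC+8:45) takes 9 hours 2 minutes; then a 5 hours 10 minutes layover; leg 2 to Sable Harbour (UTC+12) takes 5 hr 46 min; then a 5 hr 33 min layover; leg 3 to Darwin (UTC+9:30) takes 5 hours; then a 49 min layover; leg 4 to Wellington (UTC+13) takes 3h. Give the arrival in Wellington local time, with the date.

5:16 PM on Oct 21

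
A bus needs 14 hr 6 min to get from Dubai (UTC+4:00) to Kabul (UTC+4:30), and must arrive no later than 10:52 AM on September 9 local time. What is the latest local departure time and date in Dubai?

Target arrival in UTC: 10:52 AM − 4:30 = 6:22 AM on Sep 9.
Subtract 14 hours and 6 minutes → departure 4:16 PM UTC on Sep 8.
Dubai is UTC+4:00: 4:16 PM + 4:00 = 8:16 PM on Sep 8.

8:16 PM on September 8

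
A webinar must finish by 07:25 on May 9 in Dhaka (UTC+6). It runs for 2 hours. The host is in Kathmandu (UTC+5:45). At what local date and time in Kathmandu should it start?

05:10 on May 9

Target end time in UTC: 07:25 − 6:00 = 01:25 on May 9.
Subtract 2 hours → start 23:25 UTC on May 8.
Kathmandu is UTC+5:45: 23:25 + 5:45 = 05:10 on May 9.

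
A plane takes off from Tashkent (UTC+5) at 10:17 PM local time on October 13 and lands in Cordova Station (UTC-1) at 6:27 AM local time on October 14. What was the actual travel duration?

14 hours 10 minutes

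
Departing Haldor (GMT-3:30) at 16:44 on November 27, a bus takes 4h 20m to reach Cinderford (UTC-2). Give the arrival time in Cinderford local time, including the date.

22:34 on November 27

Cinderford is 1:30 ahead of Haldor.
After 4 hours and 20 minutes it is 21:04 in Haldor.
Shift by the zone difference: 21:04 + 1:30 = 22:34 on Nov 27 in Cinderford.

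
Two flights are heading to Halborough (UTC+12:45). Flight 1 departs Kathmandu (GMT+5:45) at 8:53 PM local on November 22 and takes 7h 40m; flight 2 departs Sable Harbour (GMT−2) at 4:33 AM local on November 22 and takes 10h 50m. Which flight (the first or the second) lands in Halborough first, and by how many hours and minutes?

the second, by 5 hours 25 minutes

Flight 1 in UTC: 8:53 PM − 5:45 = 3:08 PM on Nov 22.
+7 hours and 40 minutes → arrive 10:48 PM UTC on Nov 22.
Flight 2 in UTC: 4:33 AM + 2:00 = 6:33 AM on Nov 22.
+10 hours and 50 minutes → arrive 5:23 PM UTC on Nov 22.
Flight 2 lands earlier by 5 hours 25 minutes.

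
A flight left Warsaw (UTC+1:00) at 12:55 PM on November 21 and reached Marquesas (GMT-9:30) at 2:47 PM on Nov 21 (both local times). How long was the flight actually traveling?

12 hours 22 minutes

Departure in UTC: 12:55 PM − 1:00 = 11:55 AM on Nov 21.
Arrival in UTC: 2:47 PM + 9:30 = 12:17 AM on Nov 22.
Elapsed = 12:17 AM − 11:55 AM (+1 day) = 12 hours 22 minutes.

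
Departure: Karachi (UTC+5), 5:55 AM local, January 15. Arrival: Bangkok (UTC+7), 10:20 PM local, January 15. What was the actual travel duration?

14 hours 25 minutes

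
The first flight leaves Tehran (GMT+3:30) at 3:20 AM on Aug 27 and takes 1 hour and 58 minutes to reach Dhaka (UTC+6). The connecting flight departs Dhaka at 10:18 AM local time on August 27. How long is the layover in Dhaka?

2 hours 30 minutes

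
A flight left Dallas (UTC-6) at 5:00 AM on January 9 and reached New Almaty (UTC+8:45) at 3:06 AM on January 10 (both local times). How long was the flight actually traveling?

7 hours 21 minutes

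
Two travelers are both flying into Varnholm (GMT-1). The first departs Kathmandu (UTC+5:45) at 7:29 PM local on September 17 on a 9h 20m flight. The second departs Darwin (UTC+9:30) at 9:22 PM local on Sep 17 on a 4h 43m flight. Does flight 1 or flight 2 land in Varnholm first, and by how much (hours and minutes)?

Flight 1 in UTC: 7:29 PM − 5:45 = 1:44 PM on Sep 17.
+9 hours and 20 minutes → arrive 11:04 PM UTC on Sep 17.
Flight 2 in UTC: 9:22 PM − 9:30 = 11:52 AM on Sep 17.
+4 hours and 43 minutes → arrive 4:35 PM UTC on Sep 17.
Flight 2 lands earlier by 6 hours 29 minutes.

the second, by 6 hours 29 minutes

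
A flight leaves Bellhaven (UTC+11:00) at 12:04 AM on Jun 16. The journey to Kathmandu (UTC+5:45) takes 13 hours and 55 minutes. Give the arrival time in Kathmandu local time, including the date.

8:44 AM on June 16

Convert departure to UTC: 12:04 AM − 11:00 = 1:04 PM UTC on Jun 15.
Add 13 hours 55 minutes travel time → 2:59 AM UTC (Jun 16).
Kathmandu is UTC+5:45, so local arrival = 2:59 AM + 5:45 = 8:44 AM on Jun 16.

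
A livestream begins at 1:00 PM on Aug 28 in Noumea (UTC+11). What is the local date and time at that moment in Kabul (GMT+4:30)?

6:30 AM on August 28

In UTC: 1:00 PM − 11:00 = 2:00 AM on Aug 28.
Kabul is UTC+4:30: 2:00 AM + 4:30 = 6:30 AM on Aug 28.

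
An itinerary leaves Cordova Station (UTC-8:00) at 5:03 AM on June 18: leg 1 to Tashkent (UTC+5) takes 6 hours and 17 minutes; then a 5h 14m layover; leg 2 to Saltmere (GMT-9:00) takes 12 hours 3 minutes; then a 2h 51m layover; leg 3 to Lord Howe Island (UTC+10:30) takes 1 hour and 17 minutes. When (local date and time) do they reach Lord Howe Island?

3:15 AM on Jun 20

Convert departure to UTC: 5:03 AM + 8:00 = 1:03 PM UTC on Jun 18.
Add 6 hours 17 minutes leg 1 → 7:20 PM UTC.
Add 5 hours 14 minutes layover in Tashkent → 12:34 AM UTC (Jun 19).
Add 12 hours 3 minutes leg 2 → 12:37 PM UTC.
Add 2 hours and 51 minutes layover in Saltmere → 3:28 PM UTC.
Add 1 hour 17 minutes leg 3 → 4:45 PM UTC.
Lord Howe Island is UTC+10:30, so local arrival = 4:45 PM + 10:30 = 3:15 AM on Jun 20.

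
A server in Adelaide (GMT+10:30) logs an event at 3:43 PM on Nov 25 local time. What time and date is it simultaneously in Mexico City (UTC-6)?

11:13 PM on November 24

Mexico City is 16:30 behind Adelaide.
Shift by the zone difference: 3:43 PM − 16:30 = 11:13 PM on Nov 24 in Mexico City.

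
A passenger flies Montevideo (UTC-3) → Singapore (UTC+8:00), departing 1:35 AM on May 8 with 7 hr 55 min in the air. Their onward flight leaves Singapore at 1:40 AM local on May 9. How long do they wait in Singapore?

5 hours 10 minutes

Convert departure to UTC: 1:35 AM + 3:00 = 4:35 AM UTC on May 8.
Add 7 hours and 55 minutes flight time → 12:30 PM UTC.
Singapore is UTC+8:00, so local arrival = 12:30 PM + 8:00 = 8:30 PM on May 8.
Layover = 1:40 AM − 8:30 PM (+1 day) = 5 hours 10 minutes.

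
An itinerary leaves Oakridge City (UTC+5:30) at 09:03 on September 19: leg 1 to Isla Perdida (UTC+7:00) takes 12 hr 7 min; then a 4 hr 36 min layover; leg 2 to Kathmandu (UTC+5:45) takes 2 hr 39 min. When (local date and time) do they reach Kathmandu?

04:40 on September 20

Convert departure to UTC: 09:03 − 5:30 = 03:33 UTC on Sep 19.
Add 12 hours 7 minutes leg 1 → 15:40 UTC.
Add 4 hours 36 minutes layover in Isla Perdida → 20:16 UTC.
Add 2 hours 39 minutes leg 2 → 22:55 UTC.
Kathmandu is UTC+5:45, so local arrival = 22:55 + 5:45 = 04:40 on Sep 20.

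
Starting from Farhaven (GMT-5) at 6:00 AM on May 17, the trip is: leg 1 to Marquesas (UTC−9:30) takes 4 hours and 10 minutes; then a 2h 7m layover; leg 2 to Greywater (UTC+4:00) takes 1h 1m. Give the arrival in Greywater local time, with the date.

10:18 PM on May 17

Convert departure to UTC: 6:00 AM + 5:00 = 11:00 AM UTC on May 17.
Add 4 hours and 10 minutes leg 1 → 3:10 PM UTC.
Add 2 hours 7 minutes layover in Marquesas → 5:17 PM UTC.
Add 1 hour 1 minute leg 2 → 6:18 PM UTC.
Greywater is UTC+4:00, so local arrival = 6:18 PM + 4:00 = 10:18 PM on May 17.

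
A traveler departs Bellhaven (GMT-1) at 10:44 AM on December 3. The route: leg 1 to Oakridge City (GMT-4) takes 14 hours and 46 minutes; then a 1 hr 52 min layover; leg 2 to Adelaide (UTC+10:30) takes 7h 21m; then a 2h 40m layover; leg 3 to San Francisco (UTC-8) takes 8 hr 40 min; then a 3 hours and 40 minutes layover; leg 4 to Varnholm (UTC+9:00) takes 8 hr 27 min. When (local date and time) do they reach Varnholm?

8:10 PM on December 5

Convert departure to UTC: 10:44 AM + 1:00 = 11:44 AM UTC on Dec 3.
Add 14 hours and 46 minutes leg 1 → 2:30 AM UTC (Dec 4).
Add 1 hour 52 minutes layover in Oakridge City → 4:22 AM UTC.
Add 7 hours and 21 minutes leg 2 → 11:43 AM UTC.
Add 2 hours and 40 minutes layover in Adelaide → 2:23 PM UTC.
Add 8 hours 40 minutes leg 3 → 11:03 PM UTC.
Add 3 hours 40 minutes layover in San Francisco → 2:43 AM UTC (Dec 5).
Add 8 hours and 27 minutes leg 4 → 11:10 AM UTC.
Varnholm is UTC+9:00, so local arrival = 11:10 AM + 9:00 = 8:10 PM on Dec 5.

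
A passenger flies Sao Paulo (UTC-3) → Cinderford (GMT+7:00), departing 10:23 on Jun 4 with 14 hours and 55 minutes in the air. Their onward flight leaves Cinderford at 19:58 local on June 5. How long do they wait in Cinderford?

Convert departure to UTC: 10:23 + 3:00 = 13:23 UTC on Jun 4.
Add 14 hours 55 minutes flight time → 04:18 UTC (Jun 5).
Cinderford is UTC+7:00, so local arrival = 04:18 + 7:00 = 11:18 on Jun 5.
Layover = 19:58 − 11:18 = 8 hours 40 minutes.

8 hours 40 minutes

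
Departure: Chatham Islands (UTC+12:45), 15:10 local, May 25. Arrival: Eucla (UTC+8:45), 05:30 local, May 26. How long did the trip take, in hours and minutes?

18 hours 20 minutes

Departure in UTC: 15:10 − 12:45 = 02:25 on May 25.
Arrival in UTC: 05:30 − 8:45 = 20:45 on May 25.
Elapsed = 20:45 − 02:25 = 18 hours 20 minutes.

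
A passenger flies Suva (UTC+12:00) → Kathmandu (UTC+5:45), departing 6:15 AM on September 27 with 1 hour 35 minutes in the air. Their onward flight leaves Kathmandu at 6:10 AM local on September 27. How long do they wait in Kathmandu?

Convert departure to UTC: 6:15 AM − 12:00 = 6:15 PM UTC on Sep 26.
Add 1 hour and 35 minutes flight time → 7:50 PM UTC.
Kathmandu is UTC+5:45, so local arrival = 7:50 PM + 5:45 = 1:35 AM on Sep 27.
Layover = 6:10 AM − 1:35 AM = 4 hours 35 minutes.

4 hours 35 minutes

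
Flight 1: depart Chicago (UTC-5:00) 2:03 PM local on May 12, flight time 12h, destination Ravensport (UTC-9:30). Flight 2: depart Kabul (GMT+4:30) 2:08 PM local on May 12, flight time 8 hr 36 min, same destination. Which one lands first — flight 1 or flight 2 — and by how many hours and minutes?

Flight 1 in UTC: 2:03 PM + 5:00 = 7:03 PM on May 12.
+12 hours → arrive 7:03 AM UTC on May 13.
Flight 2 in UTC: 2:08 PM − 4:30 = 9:38 AM on May 12.
+8 hours and 36 minutes → arrive 6:14 PM UTC on May 12.
Flight 2 lands earlier by 12 hours 49 minutes.

the second, by 12 hours 49 minutes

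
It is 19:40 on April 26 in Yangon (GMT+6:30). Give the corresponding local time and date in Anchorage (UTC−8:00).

In UTC: 19:40 − 6:30 = 13:10 on Apr 26.
Anchorage is UTC−8:00: 13:10 − 8:00 = 05:10 on Apr 26.

05:10 on April 26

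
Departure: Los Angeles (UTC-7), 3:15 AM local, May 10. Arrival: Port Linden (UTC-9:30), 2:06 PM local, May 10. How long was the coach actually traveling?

Port Linden is 2:30 behind Los Angeles.
Clock-face elapsed time (ignoring zones) is 10 hours 51 minutes.
Actual elapsed = 10 hours 51 minutes + 2:30 = 13 hours 21 minutes.

13 hours 21 minutes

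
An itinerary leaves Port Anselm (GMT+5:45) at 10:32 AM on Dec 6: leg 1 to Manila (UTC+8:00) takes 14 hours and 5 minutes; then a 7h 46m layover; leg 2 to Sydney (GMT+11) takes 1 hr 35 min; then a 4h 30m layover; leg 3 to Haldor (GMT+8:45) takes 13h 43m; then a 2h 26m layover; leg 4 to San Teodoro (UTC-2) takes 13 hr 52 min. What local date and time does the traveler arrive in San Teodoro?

12:44 PM on December 8

Convert departure to UTC: 10:32 AM − 5:45 = 4:47 AM UTC on Dec 6.
Add 14 hours and 5 minutes leg 1 → 6:52 PM UTC.
Add 7 hours 46 minutes layover in Manila → 2:38 AM UTC (Dec 7).
Add 1 hour 35 minutes leg 2 → 4:13 AM UTC.
Add 4 hours and 30 minutes layover in Sydney → 8:43 AM UTC.
Add 13 hours 43 minutes leg 3 → 10:26 PM UTC.
Add 2 hours 26 minutes layover in Haldor → 12:52 AM UTC (Dec 8).
Add 13 hours and 52 minutes leg 4 → 2:44 PM UTC.
San Teodoro is UTC−2:00, so local arrival = 2:44 PM − 2:00 = 12:44 PM on Dec 8.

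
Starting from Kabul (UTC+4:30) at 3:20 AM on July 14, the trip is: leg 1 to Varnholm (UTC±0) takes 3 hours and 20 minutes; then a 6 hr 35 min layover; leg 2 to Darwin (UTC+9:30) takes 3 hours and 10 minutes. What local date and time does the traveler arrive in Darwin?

Convert departure to UTC: 3:20 AM − 4:30 = 10:50 PM UTC on Jul 13.
Add 3 hours 20 minutes leg 1 → 2:10 AM UTC (Jul 14).
Add 6 hours 35 minutes layover in Varnholm → 8:45 AM UTC.
Add 3 hours and 10 minutes leg 2 → 11:55 AM UTC.
Darwin is UTC+9:30, so local arrival = 11:55 AM + 9:30 = 9:25 PM on Jul 14.

9:25 PM on July 14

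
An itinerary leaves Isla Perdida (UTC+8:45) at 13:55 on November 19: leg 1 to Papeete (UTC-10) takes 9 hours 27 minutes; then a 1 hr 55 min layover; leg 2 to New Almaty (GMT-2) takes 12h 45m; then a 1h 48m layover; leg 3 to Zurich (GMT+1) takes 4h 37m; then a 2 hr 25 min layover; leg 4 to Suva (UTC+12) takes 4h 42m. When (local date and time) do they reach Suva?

Convert departure to UTC: 13:55 − 8:45 = 05:10 UTC on Nov 19.
Add 9 hours and 27 minutes leg 1 → 14:37 UTC.
Add 1 hour 55 minutes layover in Papeete → 16:32 UTC.
Add 12 hours and 45 minutes leg 2 → 05:17 UTC (Nov 20).
Add 1 hour and 48 minutes layover in New Almaty → 07:05 UTC.
Add 4 hours and 37 minutes leg 3 → 11:42 UTC.
Add 2 hours 25 minutes layover in Zurich → 14:07 UTC.
Add 4 hours and 42 minutes leg 4 → 18:49 UTC.
Suva is UTC+12:00, so local arrival = 18:49 + 12:00 = 06:49 on Nov 21.

06:49 on November 21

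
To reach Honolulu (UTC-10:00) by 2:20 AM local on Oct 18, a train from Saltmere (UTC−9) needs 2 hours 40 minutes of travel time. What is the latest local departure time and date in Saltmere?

12:40 AM on October 18

Target arrival in UTC: 2:20 AM + 10:00 = 12:20 PM on Oct 18.
Subtract 2 hours 40 minutes → departure 9:40 AM UTC on Oct 18.
Saltmere is UTC−9:00: 9:40 AM − 9:00 = 12:40 AM on Oct 18.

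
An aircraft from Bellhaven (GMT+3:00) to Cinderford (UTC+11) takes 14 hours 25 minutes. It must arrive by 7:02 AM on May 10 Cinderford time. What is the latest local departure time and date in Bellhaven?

Target arrival in UTC: 7:02 AM − 11:00 = 8:02 PM on May 9.
Subtract 14 hours and 25 minutes → departure 5:37 AM UTC on May 9.
Bellhaven is UTC+3:00: 5:37 AM + 3:00 = 8:37 AM on May 9.

8:37 AM on May 9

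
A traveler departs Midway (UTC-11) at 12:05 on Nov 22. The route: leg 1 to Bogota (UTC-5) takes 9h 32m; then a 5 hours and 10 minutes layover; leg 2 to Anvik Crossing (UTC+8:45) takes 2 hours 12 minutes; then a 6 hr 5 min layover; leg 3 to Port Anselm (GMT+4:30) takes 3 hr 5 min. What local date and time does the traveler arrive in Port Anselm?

05:39 on November 24

Convert departure to UTC: 12:05 + 11:00 = 23:05 UTC on Nov 22.
Add 9 hours 32 minutes leg 1 → 08:37 UTC (Nov 23).
Add 5 hours and 10 minutes layover in Bogota → 13:47 UTC.
Add 2 hours and 12 minutes leg 2 → 15:59 UTC.
Add 6 hours and 5 minutes layover in Anvik Crossing → 22:04 UTC.
Add 3 hours 5 minutes leg 3 → 01:09 UTC (Nov 24).
Port Anselm is UTC+4:30, so local arrival = 01:09 + 4:30 = 05:39 on Nov 24.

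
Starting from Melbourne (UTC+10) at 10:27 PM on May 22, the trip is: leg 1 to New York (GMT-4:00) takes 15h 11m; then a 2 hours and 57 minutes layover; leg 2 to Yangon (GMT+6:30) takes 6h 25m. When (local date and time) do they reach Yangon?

Convert departure to UTC: 10:27 PM − 10:00 = 12:27 PM UTC on May 22.
Add 15 hours and 11 minutes leg 1 → 3:38 AM UTC (May 23).
Add 2 hours 57 minutes layover in New York → 6:35 AM UTC.
Add 6 hours 25 minutes leg 2 → 1:00 PM UTC.
Yangon is UTC+6:30, so local arrival = 1:00 PM + 6:30 = 7:30 PM on May 23.

7:30 PM on May 23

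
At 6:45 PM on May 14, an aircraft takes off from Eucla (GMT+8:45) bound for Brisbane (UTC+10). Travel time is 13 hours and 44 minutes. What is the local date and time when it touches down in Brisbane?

Convert departure to UTC: 6:45 PM − 8:45 = 10:00 AM UTC on May 14.
Add 13 hours and 44 minutes travel time → 11:44 PM UTC.
Brisbane is UTC+10:00, so local arrival = 11:44 PM + 10:00 = 9:44 AM on May 15.

9:44 AM on May 15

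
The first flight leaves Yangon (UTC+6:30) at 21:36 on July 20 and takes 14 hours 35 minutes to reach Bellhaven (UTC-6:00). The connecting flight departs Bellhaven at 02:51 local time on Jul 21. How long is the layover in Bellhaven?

3 hours 10 minutes

Convert departure to UTC: 21:36 − 6:30 = 15:06 UTC on Jul 20.
Add 14 hours 35 minutes flight time → 05:41 UTC (Jul 21).
Bellhaven is UTC−6:00, so local arrival = 05:41 − 6:00 = 23:41 on Jul 20.
Layover = 02:51 − 23:41 (+1 day) = 3 hours 10 minutes.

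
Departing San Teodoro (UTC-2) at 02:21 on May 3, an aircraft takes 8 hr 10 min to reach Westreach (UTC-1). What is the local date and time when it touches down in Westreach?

11:31 on May 3

Convert departure to UTC: 02:21 + 2:00 = 04:21 UTC on May 3.
Add 8 hours 10 minutes travel time → 12:31 UTC.
Westreach is UTC−1:00, so local arrival = 12:31 − 1:00 = 11:31 on May 3.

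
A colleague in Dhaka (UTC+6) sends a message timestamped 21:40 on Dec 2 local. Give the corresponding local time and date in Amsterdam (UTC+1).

16:40 on Dec 2

Amsterdam is 5:00 behind Dhaka.
Shift by the zone difference: 21:40 − 5:00 = 16:40 on Dec 2 in Amsterdam.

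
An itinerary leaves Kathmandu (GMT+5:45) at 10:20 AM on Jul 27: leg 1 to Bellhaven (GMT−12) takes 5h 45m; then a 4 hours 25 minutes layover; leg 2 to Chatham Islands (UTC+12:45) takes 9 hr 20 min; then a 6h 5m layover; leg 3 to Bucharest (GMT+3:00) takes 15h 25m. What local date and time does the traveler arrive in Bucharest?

Convert departure to UTC: 10:20 AM − 5:45 = 4:35 AM UTC on Jul 27.
Add 5 hours 45 minutes leg 1 → 10:20 AM UTC.
Add 4 hours 25 minutes layover in Bellhaven → 2:45 PM UTC.
Add 9 hours and 20 minutes leg 2 → 12:05 AM UTC (Jul 28).
Add 6 hours 5 minutes layover in Chatham Islands → 6:10 AM UTC.
Add 15 hours 25 minutes leg 3 → 9:35 PM UTC.
Bucharest is UTC+3:00, so local arrival = 9:35 PM + 3:00 = 12:35 AM on Jul 29.

12:35 AM on July 29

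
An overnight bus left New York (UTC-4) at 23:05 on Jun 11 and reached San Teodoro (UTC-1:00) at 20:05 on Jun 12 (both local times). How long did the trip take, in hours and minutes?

San Teodoro is 3:00 ahead of New York.
Clock-face elapsed time (ignoring zones) is 21 hours.
Actual elapsed = 21 hours − 3:00 = 18 hours.

18 hours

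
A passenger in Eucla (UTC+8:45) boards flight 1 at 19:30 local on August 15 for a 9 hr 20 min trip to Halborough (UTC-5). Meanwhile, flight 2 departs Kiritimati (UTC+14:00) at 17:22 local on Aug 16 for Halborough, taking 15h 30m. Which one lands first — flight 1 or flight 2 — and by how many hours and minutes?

Flight 1 in UTC: 19:30 − 8:45 = 10:45 on Aug 15.
+9 hours and 20 minutes → arrive 20:05 UTC on Aug 15.
Flight 2 in UTC: 17:22 − 14:00 = 03:22 on Aug 16.
+15 hours and 30 minutes → arrive 18:52 UTC on Aug 16.
Flight 1 lands earlier by 22 hours 47 minutes.

the first, by 22 hours 47 minutes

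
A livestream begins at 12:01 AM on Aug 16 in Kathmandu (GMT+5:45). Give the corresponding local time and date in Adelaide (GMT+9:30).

In UTC: 12:01 AM − 5:45 = 6:16 PM on Aug 15.
Adelaide is UTC+9:30: 6:16 PM + 9:30 = 3:46 AM on Aug 16.

3:46 AM on Aug 16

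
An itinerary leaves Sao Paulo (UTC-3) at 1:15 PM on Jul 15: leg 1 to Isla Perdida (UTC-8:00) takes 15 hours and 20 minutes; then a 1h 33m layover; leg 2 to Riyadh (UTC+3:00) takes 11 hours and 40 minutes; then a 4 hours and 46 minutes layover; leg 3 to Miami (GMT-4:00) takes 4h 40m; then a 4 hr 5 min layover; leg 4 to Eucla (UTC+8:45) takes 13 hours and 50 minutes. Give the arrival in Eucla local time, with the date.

8:54 AM on Jul 18

Convert departure to UTC: 1:15 PM + 3:00 = 4:15 PM UTC on Jul 15.
Add 15 hours and 20 minutes leg 1 → 7:35 AM UTC (Jul 16).
Add 1 hour and 33 minutes layover in Isla Perdida → 9:08 AM UTC.
Add 11 hours 40 minutes leg 2 → 8:48 PM UTC.
Add 4 hours 46 minutes layover in Riyadh → 1:34 AM UTC (Jul 17).
Add 4 hours and 40 minutes leg 3 → 6:14 AM UTC.
Add 4 hours 5 minutes layover in Miami → 10:19 AM UTC.
Add 13 hours 50 minutes leg 4 → 12:09 AM UTC (Jul 18).
Eucla is UTC+8:45, so local arrival = 12:09 AM + 8:45 = 8:54 AM on Jul 18.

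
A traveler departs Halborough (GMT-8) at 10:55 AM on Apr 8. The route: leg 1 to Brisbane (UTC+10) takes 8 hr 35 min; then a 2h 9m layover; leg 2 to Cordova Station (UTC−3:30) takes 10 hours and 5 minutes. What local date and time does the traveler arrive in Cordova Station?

Convert departure to UTC: 10:55 AM + 8:00 = 6:55 PM UTC on Apr 8.
Add 8 hours 35 minutes leg 1 → 3:30 AM UTC (Apr 9).
Add 2 hours 9 minutes layover in Brisbane → 5:39 AM UTC.
Add 10 hours 5 minutes leg 2 → 3:44 PM UTC.
Cordova Station is UTC−3:30, so local arrival = 3:44 PM − 3:30 = 12:14 PM on Apr 9.

12:14 PM on Apr 9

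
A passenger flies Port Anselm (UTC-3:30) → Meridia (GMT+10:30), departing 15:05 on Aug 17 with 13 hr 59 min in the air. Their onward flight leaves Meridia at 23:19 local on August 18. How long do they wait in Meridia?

4 hours 15 minutes

Convert departure to UTC: 15:05 + 3:30 = 18:35 UTC on Aug 17.
Add 13 hours 59 minutes flight time → 08:34 UTC (Aug 18).
Meridia is UTC+10:30, so local arrival = 08:34 + 10:30 = 19:04 on Aug 18.
Layover = 23:19 − 19:04 = 4 hours 15 minutes.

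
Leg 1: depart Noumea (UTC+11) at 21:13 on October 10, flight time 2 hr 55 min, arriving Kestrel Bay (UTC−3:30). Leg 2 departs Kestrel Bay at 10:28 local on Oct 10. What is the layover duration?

50 minutes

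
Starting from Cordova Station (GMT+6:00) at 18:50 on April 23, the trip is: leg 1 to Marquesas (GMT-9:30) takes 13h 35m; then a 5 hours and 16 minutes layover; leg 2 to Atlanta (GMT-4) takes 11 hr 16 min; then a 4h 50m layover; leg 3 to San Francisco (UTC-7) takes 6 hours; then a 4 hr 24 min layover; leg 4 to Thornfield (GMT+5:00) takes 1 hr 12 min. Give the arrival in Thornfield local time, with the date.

16:23 on April 25

Convert departure to UTC: 18:50 − 6:00 = 12:50 UTC on Apr 23.
Add 13 hours and 35 minutes leg 1 → 02:25 UTC (Apr 24).
Add 5 hours 16 minutes layover in Marquesas → 07:41 UTC.
Add 11 hours 16 minutes leg 2 → 18:57 UTC.
Add 4 hours and 50 minutes layover in Atlanta → 23:47 UTC.
Add 6 hours leg 3 → 05:47 UTC (Apr 25).
Add 4 hours and 24 minutes layover in San Francisco → 10:11 UTC.
Add 1 hour 12 minutes leg 4 → 11:23 UTC.
Thornfield is UTC+5:00, so local arrival = 11:23 + 5:00 = 16:23 on Apr 25.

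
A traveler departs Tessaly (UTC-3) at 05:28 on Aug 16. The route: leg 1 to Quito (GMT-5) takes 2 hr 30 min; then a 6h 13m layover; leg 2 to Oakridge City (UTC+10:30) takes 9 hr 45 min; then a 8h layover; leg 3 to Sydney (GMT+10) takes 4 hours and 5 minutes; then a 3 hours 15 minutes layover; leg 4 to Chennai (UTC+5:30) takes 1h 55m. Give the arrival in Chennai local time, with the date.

Convert departure to UTC: 05:28 + 3:00 = 08:28 UTC on Aug 16.
Add 2 hours and 30 minutes leg 1 → 10:58 UTC.
Add 6 hours 13 minutes layover in Quito → 17:11 UTC.
Add 9 hours and 45 minutes leg 2 → 02:56 UTC (Aug 17).
Add 8 hours layover in Oakridge City → 10:56 UTC.
Add 4 hours 5 minutes leg 3 → 15:01 UTC.
Add 3 hours 15 minutes layover in Sydney → 18:16 UTC.
Add 1 hour and 55 minutes leg 4 → 20:11 UTC.
Chennai is UTC+5:30, so local arrival = 20:11 + 5:30 = 01:41 on Aug 18.

01:41 on August 18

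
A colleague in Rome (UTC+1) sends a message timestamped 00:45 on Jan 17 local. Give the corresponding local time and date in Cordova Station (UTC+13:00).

12:45 on January 17

Cordova Station is 12:00 ahead of Rome.
Shift by the zone difference: 00:45 + 12:00 = 12:45 on Jan 17 in Cordova Station.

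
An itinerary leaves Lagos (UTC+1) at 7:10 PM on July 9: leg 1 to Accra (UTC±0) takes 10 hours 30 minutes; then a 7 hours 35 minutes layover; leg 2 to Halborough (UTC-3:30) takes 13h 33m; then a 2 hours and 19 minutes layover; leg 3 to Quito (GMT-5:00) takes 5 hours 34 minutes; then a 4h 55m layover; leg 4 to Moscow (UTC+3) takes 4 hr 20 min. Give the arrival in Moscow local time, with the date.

9:56 PM on Jul 11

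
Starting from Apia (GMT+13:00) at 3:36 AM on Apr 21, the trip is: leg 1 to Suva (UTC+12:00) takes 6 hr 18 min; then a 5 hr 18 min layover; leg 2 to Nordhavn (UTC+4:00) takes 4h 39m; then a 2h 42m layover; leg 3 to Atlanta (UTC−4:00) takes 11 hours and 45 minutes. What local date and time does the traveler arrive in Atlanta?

Convert departure to UTC: 3:36 AM − 13:00 = 2:36 PM UTC on Apr 20.
Add 6 hours 18 minutes leg 1 → 8:54 PM UTC.
Add 5 hours and 18 minutes layover in Suva → 2:12 AM UTC (Apr 21).
Add 4 hours 39 minutes leg 2 → 6:51 AM UTC.
Add 2 hours 42 minutes layover in Nordhavn → 9:33 AM UTC.
Add 11 hours 45 minutes leg 3 → 9:18 PM UTC.
Atlanta is UTC−4:00, so local arrival = 9:18 PM − 4:00 = 5:18 PM on Apr 21.

5:18 PM on April 21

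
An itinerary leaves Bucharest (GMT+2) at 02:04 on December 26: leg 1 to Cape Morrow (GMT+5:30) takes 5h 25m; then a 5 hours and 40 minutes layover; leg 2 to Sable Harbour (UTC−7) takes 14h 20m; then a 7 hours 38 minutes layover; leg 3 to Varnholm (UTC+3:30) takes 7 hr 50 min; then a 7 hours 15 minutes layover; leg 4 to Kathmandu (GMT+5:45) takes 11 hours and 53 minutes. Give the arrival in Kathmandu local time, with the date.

Convert departure to UTC: 02:04 − 2:00 = 00:04 UTC on Dec 26.
Add 5 hours 25 minutes leg 1 → 05:29 UTC.
Add 5 hours and 40 minutes layover in Cape Morrow → 11:09 UTC.
Add 14 hours and 20 minutes leg 2 → 01:29 UTC (Dec 27).
Add 7 hours and 38 minutes layover in Sable Harbour → 09:07 UTC.
Add 7 hours 50 minutes leg 3 → 16:57 UTC.
Add 7 hours and 15 minutes layover in Varnholm → 00:12 UTC (Dec 28).
Add 11 hours and 53 minutes leg 4 → 12:05 UTC.
Kathmandu is UTC+5:45, so local arrival = 12:05 + 5:45 = 17:50 on Dec 28.

17:50 on December 28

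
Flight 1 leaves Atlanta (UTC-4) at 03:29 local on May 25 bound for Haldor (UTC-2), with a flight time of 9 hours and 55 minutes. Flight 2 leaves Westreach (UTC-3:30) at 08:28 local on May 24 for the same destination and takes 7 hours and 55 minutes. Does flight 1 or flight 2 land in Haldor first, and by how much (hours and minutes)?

Flight 1 in UTC: 03:29 + 4:00 = 07:29 on May 25.
+9 hours 55 minutes → arrive 17:24 UTC on May 25.
Flight 2 in UTC: 08:28 + 3:30 = 11:58 on May 24.
+7 hours and 55 minutes → arrive 19:53 UTC on May 24.
Flight 2 lands earlier by 21 hours 31 minutes.

the second, by 21 hours 31 minutes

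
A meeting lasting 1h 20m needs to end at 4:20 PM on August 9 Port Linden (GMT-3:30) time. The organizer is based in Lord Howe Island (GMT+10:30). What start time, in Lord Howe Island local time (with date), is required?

5:00 AM on August 10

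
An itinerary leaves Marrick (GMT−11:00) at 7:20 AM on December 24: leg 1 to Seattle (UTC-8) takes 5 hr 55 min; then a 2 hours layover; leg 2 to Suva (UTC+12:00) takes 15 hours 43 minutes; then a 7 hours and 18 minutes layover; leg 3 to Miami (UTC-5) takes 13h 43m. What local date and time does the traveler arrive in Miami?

9:59 AM on December 26

Convert departure to UTC: 7:20 AM + 11:00 = 6:20 PM UTC on Dec 24.
Add 5 hours 55 minutes leg 1 → 12:15 AM UTC (Dec 25).
Add 2 hours layover in Seattle → 2:15 AM UTC.
Add 15 hours 43 minutes leg 2 → 5:58 PM UTC.
Add 7 hours 18 minutes layover in Suva → 1:16 AM UTC (Dec 26).
Add 13 hours and 43 minutes leg 3 → 2:59 PM UTC.
Miami is UTC−5:00, so local arrival = 2:59 PM − 5:00 = 9:59 AM on Dec 26.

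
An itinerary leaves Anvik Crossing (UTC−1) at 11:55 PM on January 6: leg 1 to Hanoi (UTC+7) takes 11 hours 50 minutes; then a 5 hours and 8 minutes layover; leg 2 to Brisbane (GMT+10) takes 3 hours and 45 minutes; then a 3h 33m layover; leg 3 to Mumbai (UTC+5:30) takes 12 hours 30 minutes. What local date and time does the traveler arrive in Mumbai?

Convert departure to UTC: 11:55 PM + 1:00 = 12:55 AM UTC on Jan 7.
Add 11 hours and 50 minutes leg 1 → 12:45 PM UTC.
Add 5 hours and 8 minutes layover in Hanoi → 5:53 PM UTC.
Add 3 hours 45 minutes leg 2 → 9:38 PM UTC.
Add 3 hours and 33 minutes layover in Brisbane → 1:11 AM UTC (Jan 8).
Add 12 hours 30 minutes leg 3 → 1:41 PM UTC.
Mumbai is UTC+5:30, so local arrival = 1:41 PM + 5:30 = 7:11 PM on Jan 8.

7:11 PM on Jan 8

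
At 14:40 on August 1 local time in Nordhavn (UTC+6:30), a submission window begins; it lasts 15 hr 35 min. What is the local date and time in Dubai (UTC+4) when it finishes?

03:45 on Aug 2

Dubai is 2:30 behind Nordhavn.
After 15 hours 35 minutes it is 06:15 (Aug 2) in Nordhavn.
Shift by the zone difference: 06:15 − 2:30 = 03:45 on Aug 2 in Dubai.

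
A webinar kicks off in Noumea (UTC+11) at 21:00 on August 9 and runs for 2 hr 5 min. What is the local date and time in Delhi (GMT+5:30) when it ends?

17:35 on August 9

Convert start to UTC: 21:00 − 11:00 = 10:00 UTC on Aug 9.
Add 2 hours 5 minutes duration → 12:05 UTC.
Delhi is UTC+5:30, so local end time = 12:05 + 5:30 = 17:35 on Aug 9.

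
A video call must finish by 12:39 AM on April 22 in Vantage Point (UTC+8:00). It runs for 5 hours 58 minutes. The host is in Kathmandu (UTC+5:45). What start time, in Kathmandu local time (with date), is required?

4:26 PM on April 21

Target end time in UTC: 12:39 AM − 8:00 = 4:39 PM on Apr 21.
Subtract 5 hours and 58 minutes → start 10:41 AM UTC on Apr 21.
Kathmandu is UTC+5:45: 10:41 AM + 5:45 = 4:26 PM on Apr 21.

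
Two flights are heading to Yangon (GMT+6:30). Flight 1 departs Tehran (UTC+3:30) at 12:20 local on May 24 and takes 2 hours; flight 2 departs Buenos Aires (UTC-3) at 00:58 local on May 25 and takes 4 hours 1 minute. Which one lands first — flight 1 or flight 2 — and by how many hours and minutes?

the first, by 21 hours 9 minutes

Flight 1 in UTC: 12:20 − 3:30 = 08:50 on May 24.
+2 hours → arrive 10:50 UTC on May 24.
Flight 2 in UTC: 00:58 + 3:00 = 03:58 on May 25.
+4 hours and 1 minute → arrive 07:59 UTC on May 25.
Flight 1 lands earlier by 21 hours 9 minutes.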